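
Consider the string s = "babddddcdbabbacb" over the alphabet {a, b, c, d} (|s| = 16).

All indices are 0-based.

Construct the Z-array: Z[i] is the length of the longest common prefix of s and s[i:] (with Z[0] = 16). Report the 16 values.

Z[0]=16
i=1: outside box; Z[1]=0
i=2: outside box; Z[2]=1 grow→box=[2,3)
i=3: outside box; Z[3]=0
i=4: outside box; Z[4]=0
i=5: outside box; Z[5]=0
i=6: outside box; Z[6]=0
i=7: outside box; Z[7]=0
i=8: outside box; Z[8]=0
i=9: outside box; Z[9]=3 grow→box=[9,12)
i=10: min(r-i=2, Z[1]=0)=0; Z[10]=0
i=11: min(r-i=1, Z[2]=1)=1; Z[11]=1
i=12: outside box; Z[12]=2 grow→box=[12,14)
i=13: min(r-i=1, Z[1]=0)=0; Z[13]=0
i=14: outside box; Z[14]=0
i=15: outside box; Z[15]=1 grow→box=[15,16)

[16, 0, 1, 0, 0, 0, 0, 0, 0, 3, 0, 1, 2, 0, 0, 1]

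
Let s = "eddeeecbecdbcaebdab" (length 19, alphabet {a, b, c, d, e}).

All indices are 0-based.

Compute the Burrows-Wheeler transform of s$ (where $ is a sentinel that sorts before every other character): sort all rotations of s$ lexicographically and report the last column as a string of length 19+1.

bdcadecbeebcedaeb$ed

rank  rotation              last
    0  $eddeeecbecdbcaebdab  b
    1  ab$eddeeecbecdbcaebd  d
    2  aebdab$eddeeecbecdbc  c
    3  b$eddeeecbecdbcaebda  a
    4  bcaebdab$eddeeecbecd  d
    5  bdab$eddeeecbecdbcae  e
    6  becdbcaebdab$eddeeec  c
    7  caebdab$eddeeecbecdb  b
    8  cbecdbcaebdab$eddeee  e
    9  cdbcaebdab$eddeeecbe  e
   10  dab$eddeeecbecdbcaeb  b
   11  dbcaebdab$eddeeecbec  c
   12  ddeeecbecdbcaebdab$e  e
   13  deeecbecdbcaebdab$ed  d
   14  ebdab$eddeeecbecdbca  a
   15  ecbecdbcaebdab$eddee  e
   16  ecdbcaebdab$eddeeecb  b
   17  eddeeecbecdbcaebdab$  $
   18  eecbecdbcaebdab$edde  e
   19  eeecbecdbcaebdab$edd  d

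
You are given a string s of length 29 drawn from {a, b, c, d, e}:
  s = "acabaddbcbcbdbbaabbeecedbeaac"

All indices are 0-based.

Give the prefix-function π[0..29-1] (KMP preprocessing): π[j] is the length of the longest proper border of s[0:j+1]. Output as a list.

[0, 0, 1, 0, 1, 0, 0, 0, 0, 0, 0, 0, 0, 0, 0, 1, 1, 0, 0, 0, 0, 0, 0, 0, 0, 0, 1, 1, 2]

π[0] = 0
j=1 s[j]='c': π[1]=0 (border '')
j=2 s[j]='a': π[2]=1 (border 'a')
j=3 s[j]='b': k: 1→0; π[3]=0 (border '')
j=4 s[j]='a': π[4]=1 (border 'a')
j=5 s[j]='d': k: 1→0; π[5]=0 (border '')
j=6 s[j]='d': π[6]=0 (border '')
j=7 s[j]='b': π[7]=0 (border '')
j=8 s[j]='c': π[8]=0 (border '')
j=9 s[j]='b': π[9]=0 (border '')
j=10 s[j]='c': π[10]=0 (border '')
j=11 s[j]='b': π[11]=0 (border '')
j=12 s[j]='d': π[12]=0 (border '')
j=13 s[j]='b': π[13]=0 (border '')
j=14 s[j]='b': π[14]=0 (border '')
j=15 s[j]='a': π[15]=1 (border 'a')
j=16 s[j]='a': k: 1→0; π[16]=1 (border 'a')
j=17 s[j]='b': k: 1→0; π[17]=0 (border '')
j=18 s[j]='b': π[18]=0 (border '')
j=19 s[j]='e': π[19]=0 (border '')
j=20 s[j]='e': π[20]=0 (border '')
j=21 s[j]='c': π[21]=0 (border '')
j=22 s[j]='e': π[22]=0 (border '')
j=23 s[j]='d': π[23]=0 (border '')
j=24 s[j]='b': π[24]=0 (border '')
j=25 s[j]='e': π[25]=0 (border '')
j=26 s[j]='a': π[26]=1 (border 'a')
j=27 s[j]='a': k: 1→0; π[27]=1 (border 'a')
j=28 s[j]='c': π[28]=2 (border 'ac')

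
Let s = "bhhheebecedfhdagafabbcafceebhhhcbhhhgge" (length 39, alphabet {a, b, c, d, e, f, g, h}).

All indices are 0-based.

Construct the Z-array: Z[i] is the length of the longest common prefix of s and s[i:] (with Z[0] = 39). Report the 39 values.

Z[0]=39
i=1: fresh scan; Z[1]=0
i=2: fresh scan; Z[2]=0
i=3: fresh scan; Z[3]=0
i=4: fresh scan; Z[4]=0
i=5: fresh scan; Z[5]=0
i=6: fresh scan; Z[6]=1 extend→box=[6,7)
i=7: fresh scan; Z[7]=0
i=8: fresh scan; Z[8]=0
i=9: fresh scan; Z[9]=0
i=10: fresh scan; Z[10]=0
i=11: fresh scan; Z[11]=0
i=12: fresh scan; Z[12]=0
i=13: fresh scan; Z[13]=0
i=14: fresh scan; Z[14]=0
i=15: fresh scan; Z[15]=0
i=16: fresh scan; Z[16]=0
i=17: fresh scan; Z[17]=0
i=18: fresh scan; Z[18]=0
i=19: fresh scan; Z[19]=1 extend→box=[19,20)
i=20: fresh scan; Z[20]=1 extend→box=[20,21)
i=21: fresh scan; Z[21]=0
i=22: fresh scan; Z[22]=0
i=23: fresh scan; Z[23]=0
i=24: fresh scan; Z[24]=0
i=25: fresh scan; Z[25]=0
i=26: fresh scan; Z[26]=0
i=27: fresh scan; Z[27]=4 extend→box=[27,31)
i=28: min(r-i=3, Z[1]=0)=0; Z[28]=0
i=29: min(r-i=2, Z[2]=0)=0; Z[29]=0
i=30: min(r-i=1, Z[3]=0)=0; Z[30]=0
i=31: fresh scan; Z[31]=0
i=32: fresh scan; Z[32]=4 extend→box=[32,36)
i=33: min(r-i=3, Z[1]=0)=0; Z[33]=0
i=34: min(r-i=2, Z[2]=0)=0; Z[34]=0
i=35: min(r-i=1, Z[3]=0)=0; Z[35]=0
i=36: fresh scan; Z[36]=0
i=37: fresh scan; Z[37]=0
i=38: fresh scan; Z[38]=0

[39, 0, 0, 0, 0, 0, 1, 0, 0, 0, 0, 0, 0, 0, 0, 0, 0, 0, 0, 1, 1, 0, 0, 0, 0, 0, 0, 4, 0, 0, 0, 0, 4, 0, 0, 0, 0, 0, 0]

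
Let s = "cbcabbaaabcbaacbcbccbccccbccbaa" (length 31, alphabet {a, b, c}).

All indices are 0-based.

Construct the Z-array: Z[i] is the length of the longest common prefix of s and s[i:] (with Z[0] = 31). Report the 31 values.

[31, 0, 1, 0, 0, 0, 0, 0, 0, 0, 2, 0, 0, 0, 3, 0, 3, 0, 1, 3, 0, 1, 1, 1, 3, 0, 1, 2, 0, 0, 0]

Z[0]=31
i=1: fresh scan; Z[1]=0
i=2: fresh scan; Z[2]=1 scan→box=[2,3)
i=3: fresh scan; Z[3]=0
i=4: fresh scan; Z[4]=0
i=5: fresh scan; Z[5]=0
i=6: fresh scan; Z[6]=0
i=7: fresh scan; Z[7]=0
i=8: fresh scan; Z[8]=0
i=9: fresh scan; Z[9]=0
i=10: fresh scan; Z[10]=2 scan→box=[10,12)
i=11: min(r-i=1, Z[1]=0)=0; Z[11]=0
i=12: fresh scan; Z[12]=0
i=13: fresh scan; Z[13]=0
i=14: fresh scan; Z[14]=3 scan→box=[14,17)
i=15: min(r-i=2, Z[1]=0)=0; Z[15]=0
i=16: min(r-i=1, Z[2]=1)=1; Z[16]=3 scan→box=[16,19)
i=17: min(r-i=2, Z[1]=0)=0; Z[17]=0
i=18: min(r-i=1, Z[2]=1)=1; Z[18]=1
i=19: fresh scan; Z[19]=3 scan→box=[19,22)
i=20: min(r-i=2, Z[1]=0)=0; Z[20]=0
i=21: min(r-i=1, Z[2]=1)=1; Z[21]=1
i=22: fresh scan; Z[22]=1 scan→box=[22,23)
i=23: fresh scan; Z[23]=1 scan→box=[23,24)
i=24: fresh scan; Z[24]=3 scan→box=[24,27)
i=25: min(r-i=2, Z[1]=0)=0; Z[25]=0
i=26: min(r-i=1, Z[2]=1)=1; Z[26]=1
i=27: fresh scan; Z[27]=2 scan→box=[27,29)
i=28: min(r-i=1, Z[1]=0)=0; Z[28]=0
i=29: fresh scan; Z[29]=0
i=30: fresh scan; Z[30]=0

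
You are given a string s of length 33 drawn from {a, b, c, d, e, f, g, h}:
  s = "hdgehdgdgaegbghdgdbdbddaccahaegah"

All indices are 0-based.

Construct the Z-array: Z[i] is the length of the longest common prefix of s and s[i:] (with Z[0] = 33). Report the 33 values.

Z[0]=33
i=1: i≥r, start 0; Z[1]=0
i=2: i≥r, start 0; Z[2]=0
i=3: i≥r, start 0; Z[3]=0
i=4: i≥r, start 0; Z[4]=3 scan→box=[4,7)
i=5: min(r-i=2, Z[1]=0)=0; Z[5]=0
i=6: min(r-i=1, Z[2]=0)=0; Z[6]=0
i=7: i≥r, start 0; Z[7]=0
i=8: i≥r, start 0; Z[8]=0
i=9: i≥r, start 0; Z[9]=0
i=10: i≥r, start 0; Z[10]=0
i=11: i≥r, start 0; Z[11]=0
i=12: i≥r, start 0; Z[12]=0
i=13: i≥r, start 0; Z[13]=0
i=14: i≥r, start 0; Z[14]=3 scan→box=[14,17)
i=15: min(r-i=2, Z[1]=0)=0; Z[15]=0
i=16: min(r-i=1, Z[2]=0)=0; Z[16]=0
i=17: i≥r, start 0; Z[17]=0
i=18: i≥r, start 0; Z[18]=0
i=19: i≥r, start 0; Z[19]=0
i=20: i≥r, start 0; Z[20]=0
i=21: i≥r, start 0; Z[21]=0
i=22: i≥r, start 0; Z[22]=0
i=23: i≥r, start 0; Z[23]=0
i=24: i≥r, start 0; Z[24]=0
i=25: i≥r, start 0; Z[25]=0
i=26: i≥r, start 0; Z[26]=0
i=27: i≥r, start 0; Z[27]=1 scan→box=[27,28)
i=28: i≥r, start 0; Z[28]=0
i=29: i≥r, start 0; Z[29]=0
i=30: i≥r, start 0; Z[30]=0
i=31: i≥r, start 0; Z[31]=0
i=32: i≥r, start 0; Z[32]=1 scan→box=[32,33)

[33, 0, 0, 0, 3, 0, 0, 0, 0, 0, 0, 0, 0, 0, 3, 0, 0, 0, 0, 0, 0, 0, 0, 0, 0, 0, 0, 1, 0, 0, 0, 0, 1]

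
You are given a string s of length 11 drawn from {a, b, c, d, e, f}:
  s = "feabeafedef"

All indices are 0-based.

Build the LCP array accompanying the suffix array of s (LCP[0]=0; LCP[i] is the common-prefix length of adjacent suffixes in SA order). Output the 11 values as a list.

[0, 1, 0, 0, 0, 2, 1, 1, 0, 1, 2]

sorted suffixes:
  #0 SA[0]=2  'abeafedef'
  #1 SA[1]=5  'afedef'
  #2 SA[2]=3  'beafedef'
  #3 SA[3]=8  'def'
  #4 SA[4]=1  'eabeafedef'
  #5 SA[5]=4  'eafedef'
  #6 SA[6]=7  'edef'
  #7 SA[7]=9  'ef'
  #8 SA[8]=10  'f'
  #9 SA[9]=0  'feabeafedef'
  #10 SA[10]=6  'fedef'

SA = [2, 5, 3, 8, 1, 4, 7, 9, 10, 0, 6]
rank  pair      lcp
   1  s[2:],s[5:]  1  'a'
   2  s[5:],s[3:]  0  ''
   3  s[3:],s[8:]  0  ''
   4  s[8:],s[1:]  0  ''
   5  s[1:],s[4:]  2  'ea'
   6  s[4:],s[7:]  1  'e'
   7  s[7:],s[9:]  1  'e'
   8  s[9:],s[10:]  0  ''
   9  s[10:],s[0:]  1  'f'
  10  s[0:],s[6:]  2  'fe'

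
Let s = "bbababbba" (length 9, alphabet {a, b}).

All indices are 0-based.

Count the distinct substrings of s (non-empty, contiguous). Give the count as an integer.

31

sorted suffixes:
  #0 SA[0]=8  'a'
  #1 SA[1]=2  'ababbba'
  #2 SA[2]=4  'abbba'
  #3 SA[3]=7  'ba'
  #4 SA[4]=1  'bababbba'
  #5 SA[5]=3  'babbba'
  #6 SA[6]=6  'bba'
  #7 SA[7]=0  'bbababbba'
  #8 SA[8]=5  'bbba'

SA = [8, 2, 4, 7, 1, 3, 6, 0, 5]
i: (SA[i-1],SA[i]) lcp shared
  1: (8,2) 1 'a'
  2: (2,4) 2 'ab'
  3: (4,7) 0 ''
  4: (7,1) 2 'ba'
  5: (1,3) 3 'bab'
  6: (3,6) 1 'b'
  7: (6,0) 3 'bba'
  8: (0,5) 2 'bb'

n(n+1)/2 = 9·10/2 = 45
Σ LCP = 0 + 1 + 2 + 0 + 2 + 3 + 1 + 3 + 2 = 14
distinct = 45 − 14 = 31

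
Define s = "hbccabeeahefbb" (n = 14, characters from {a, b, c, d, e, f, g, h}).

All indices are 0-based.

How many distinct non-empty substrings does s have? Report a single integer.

rank→(start, suffix):
  0 → (4, 'abeeahefbb')
  1 → (8, 'ahefbb')
  2 → (13, 'b')
  3 → (12, 'bb')
  4 → (1, 'bccabeeahefbb')
  5 → (5, 'beeahefbb')
  6 → (3, 'cabeeahefbb')
  7 → (2, 'ccabeeahefbb')
  8 → (7, 'eahefbb')
  9 → (6, 'eeahefbb')
  10 → (10, 'efbb')
  11 → (11, 'fbb')
  12 → (0, 'hbccabeeahefbb')
  13 → (9, 'hefbb')

SA = [4, 8, 13, 12, 1, 5, 3, 2, 7, 6, 10, 11, 0, 9]
[i] adj suffixes → lcp
  [1] 4/8 → 1 ('a')
  [2] 8/13 → 0 ('')
  [3] 13/12 → 1 ('b')
  [4] 12/1 → 1 ('b')
  [5] 1/5 → 1 ('b')
  [6] 5/3 → 0 ('')
  [7] 3/2 → 1 ('c')
  [8] 2/7 → 0 ('')
  [9] 7/6 → 1 ('e')
  [10] 6/10 → 1 ('e')
  [11] 10/11 → 0 ('')
  [12] 11/0 → 0 ('')
  [13] 0/9 → 1 ('h')

n(n+1)/2 = 14·15/2 = 105
Σ LCP = 0 + 1 + 0 + 1 + 1 + 1 + 0 + 1 + 0 + 1 + 1 + 0 + 0 + 1 = 8
distinct = 105 − 8 = 97

97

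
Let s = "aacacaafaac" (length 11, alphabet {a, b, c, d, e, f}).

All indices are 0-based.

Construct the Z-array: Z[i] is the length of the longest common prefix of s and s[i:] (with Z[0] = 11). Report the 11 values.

Z[0]=11
i=1: fresh scan; Z[1]=1 grow→box=[1,2)
i=2: fresh scan; Z[2]=0
i=3: fresh scan; Z[3]=1 grow→box=[3,4)
i=4: fresh scan; Z[4]=0
i=5: fresh scan; Z[5]=2 grow→box=[5,7)
i=6: min(r-i=1, Z[1]=1)=1; Z[6]=1
i=7: fresh scan; Z[7]=0
i=8: fresh scan; Z[8]=3 grow→box=[8,11)
i=9: min(r-i=2, Z[1]=1)=1; Z[9]=1
i=10: min(r-i=1, Z[2]=0)=0; Z[10]=0

[11, 1, 0, 1, 0, 2, 1, 0, 3, 1, 0]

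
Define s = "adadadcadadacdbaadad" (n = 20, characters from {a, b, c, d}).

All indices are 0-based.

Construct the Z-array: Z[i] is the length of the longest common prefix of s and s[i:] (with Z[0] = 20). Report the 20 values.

Z[0]=20
i=1: fresh scan; Z[1]=0
i=2: fresh scan; Z[2]=4 extend→box=[2,6)
i=3: min(r-i=3, Z[1]=0)=0; Z[3]=0
i=4: min(r-i=2, Z[2]=4)=2; Z[4]=2
i=5: min(r-i=1, Z[3]=0)=0; Z[5]=0
i=6: fresh scan; Z[6]=0
i=7: fresh scan; Z[7]=5 extend→box=[7,12)
i=8: min(r-i=4, Z[1]=0)=0; Z[8]=0
i=9: min(r-i=3, Z[2]=4)=3; Z[9]=3
i=10: min(r-i=2, Z[3]=0)=0; Z[10]=0
i=11: min(r-i=1, Z[4]=2)=1; Z[11]=1
i=12: fresh scan; Z[12]=0
i=13: fresh scan; Z[13]=0
i=14: fresh scan; Z[14]=0
i=15: fresh scan; Z[15]=1 extend→box=[15,16)
i=16: fresh scan; Z[16]=4 extend→box=[16,20)
i=17: min(r-i=3, Z[1]=0)=0; Z[17]=0
i=18: min(r-i=2, Z[2]=4)=2; Z[18]=2
i=19: min(r-i=1, Z[3]=0)=0; Z[19]=0

[20, 0, 4, 0, 2, 0, 0, 5, 0, 3, 0, 1, 0, 0, 0, 1, 4, 0, 2, 0]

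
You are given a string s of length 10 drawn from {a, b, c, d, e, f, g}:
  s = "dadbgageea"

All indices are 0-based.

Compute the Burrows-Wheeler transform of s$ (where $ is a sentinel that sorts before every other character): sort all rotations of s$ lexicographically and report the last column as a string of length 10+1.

rank  rotation     last
    0  $dadbgageea  a
    1  a$dadbgagee  e
    2  adbgageea$d  d
    3  ageea$dadbg  g
    4  bgageea$dad  d
    5  dadbgageea$  $
    6  dbgageea$da  a
    7  ea$dadbgage  e
    8  eea$dadbgag  g
    9  gageea$dadb  b
   10  geea$dadbga  a

aedgd$aegba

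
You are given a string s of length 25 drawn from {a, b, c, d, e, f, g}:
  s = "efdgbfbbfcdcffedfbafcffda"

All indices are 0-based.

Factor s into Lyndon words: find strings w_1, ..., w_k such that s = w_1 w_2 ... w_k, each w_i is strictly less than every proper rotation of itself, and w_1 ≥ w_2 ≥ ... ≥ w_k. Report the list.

["ef", "dg", "bf", "bbfcdcffedf", "b", "afcffd", "a"]

emit factor 1: 'ef' (i=0, period=2)
emit factor 2: 'dg' (i=2, period=2)
emit factor 3: 'bf' (i=4, period=2)
emit factor 4: 'bbfcdcffedf' (i=6, period=11)
emit factor 5: 'b' (i=17, period=1)
emit factor 6: 'afcffd' (i=18, period=6)
emit factor 7: 'a' (i=24, period=1)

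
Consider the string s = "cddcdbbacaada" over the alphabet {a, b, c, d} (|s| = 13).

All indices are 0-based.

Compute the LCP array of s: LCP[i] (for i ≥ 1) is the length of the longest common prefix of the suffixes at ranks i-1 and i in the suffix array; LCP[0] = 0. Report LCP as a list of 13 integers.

[0, 1, 1, 1, 0, 1, 0, 1, 2, 0, 1, 1, 1]

sorted suffixes:
  #0 SA[0]=12  'a'
  #1 SA[1]=9  'aada'
  #2 SA[2]=7  'acaada'
  #3 SA[3]=10  'ada'
  #4 SA[4]=6  'bacaada'
  #5 SA[5]=5  'bbacaada'
  #6 SA[6]=8  'caada'
  #7 SA[7]=3  'cdbbacaada'
  #8 SA[8]=0  'cddcdbbacaada'
  #9 SA[9]=11  'da'
  #10 SA[10]=4  'dbbacaada'
  #11 SA[11]=2  'dcdbbacaada'
  #12 SA[12]=1  'ddcdbbacaada'

SA = [12, 9, 7, 10, 6, 5, 8, 3, 0, 11, 4, 2, 1]
[i] adj suffixes → lcp
  [1] 12/9 → 1 ('a')
  [2] 9/7 → 1 ('a')
  [3] 7/10 → 1 ('a')
  [4] 10/6 → 0 ('')
  [5] 6/5 → 1 ('b')
  [6] 5/8 → 0 ('')
  [7] 8/3 → 1 ('c')
  [8] 3/0 → 2 ('cd')
  [9] 0/11 → 0 ('')
  [10] 11/4 → 1 ('d')
  [11] 4/2 → 1 ('d')
  [12] 2/1 → 1 ('d')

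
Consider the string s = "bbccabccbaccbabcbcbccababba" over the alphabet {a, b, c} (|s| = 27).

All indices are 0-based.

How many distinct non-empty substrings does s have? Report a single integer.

321

rank→(start, suffix):
  0 → (26, 'a')
  1 → (21, 'ababba')
  2 → (23, 'abba')
  3 → (13, 'abcbcbccababba')
  4 → (4, 'abccbaccbabcbcbccababba')
  5 → (9, 'accbabcbcbccababba')
  6 → (25, 'ba')
  7 → (22, 'babba')
  8 → (12, 'babcbcbccababba')
  9 → (8, 'baccbabcbcbccababba')
  10 → (24, 'bba')
  11 → (0, 'bbccabccbaccbabcbcbccababba')
  12 → (14, 'bcbcbccababba')
  13 → (16, 'bcbccababba')
  14 → (18, 'bccababba')
  15 → (1, 'bccabccbaccbabcbcbccababba')
  16 → (5, 'bccbaccbabcbcbccababba')
  17 → (20, 'cababba')
  18 → (3, 'cabccbaccbabcbcbccababba')
  19 → (11, 'cbabcbcbccababba')
  20 → (7, 'cbaccbabcbcbccababba')
  21 → (15, 'cbcbccababba')
  22 → (17, 'cbccababba')
  23 → (19, 'ccababba')
  24 → (2, 'ccabccbaccbabcbcbccababba')
  25 → (10, 'ccbabcbcbccababba')
  26 → (6, 'ccbaccbabcbcbccababba')

SA = [26, 21, 23, 13, 4, 9, 25, 22, 12, 8, 24, 0, 14, 16, 18, 1, 5, 20, 3, 11, 7, 15, 17, 19, 2, 10, 6]
i: (SA[i-1],SA[i]) lcp shared
  1: (26,21) 1 'a'
  2: (21,23) 2 'ab'
  3: (23,13) 2 'ab'
  4: (13,4) 3 'abc'
  5: (4,9) 1 'a'
  6: (9,25) 0 ''
  7: (25,22) 2 'ba'
  8: (22,12) 3 'bab'
  9: (12,8) 2 'ba'
  10: (8,24) 1 'b'
  11: (24,0) 2 'bb'
  12: (0,14) 1 'b'
  13: (14,16) 4 'bcbc'
  14: (16,18) 2 'bc'
  15: (18,1) 5 'bccab'
  16: (1,5) 3 'bcc'
  17: (5,20) 0 ''
  18: (20,3) 3 'cab'
  19: (3,11) 1 'c'
  20: (11,7) 3 'cba'
  21: (7,15) 2 'cb'
  22: (15,17) 3 'cbc'
  23: (17,19) 1 'c'
  24: (19,2) 4 'ccab'
  25: (2,10) 2 'cc'
  26: (10,6) 4 'ccba'

n(n+1)/2 = 27·28/2 = 378
Σ LCP = 0 + 1 + 2 + 2 + 3 + 1 + 0 + 2 + 3 + 2 + 1 + 2 + 1 + 4 + 2 + 5 + 3 + 0 + 3 + 1 + 3 + 2 + 3 + 1 + 4 + 2 + 4 = 57
distinct = 378 − 57 = 321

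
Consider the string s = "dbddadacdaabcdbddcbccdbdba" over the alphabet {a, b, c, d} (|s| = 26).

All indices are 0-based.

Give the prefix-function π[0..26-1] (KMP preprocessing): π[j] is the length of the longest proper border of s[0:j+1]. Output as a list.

π[0] = 0
j=1 s[j]='b': π[1]=0 (border '')
j=2 s[j]='d': π[2]=1 (border 'd')
j=3 s[j]='d': k: 1→0; π[3]=1 (border 'd')
j=4 s[j]='a': k: 1→0; π[4]=0 (border '')
j=5 s[j]='d': π[5]=1 (border 'd')
j=6 s[j]='a': k: 1→0; π[6]=0 (border '')
j=7 s[j]='c': π[7]=0 (border '')
j=8 s[j]='d': π[8]=1 (border 'd')
j=9 s[j]='a': k: 1→0; π[9]=0 (border '')
j=10 s[j]='a': π[10]=0 (border '')
j=11 s[j]='b': π[11]=0 (border '')
j=12 s[j]='c': π[12]=0 (border '')
j=13 s[j]='d': π[13]=1 (border 'd')
j=14 s[j]='b': π[14]=2 (border 'db')
j=15 s[j]='d': π[15]=3 (border 'dbd')
j=16 s[j]='d': π[16]=4 (border 'dbdd')
j=17 s[j]='c': k: 4→1→0; π[17]=0 (border '')
j=18 s[j]='b': π[18]=0 (border '')
j=19 s[j]='c': π[19]=0 (border '')
j=20 s[j]='c': π[20]=0 (border '')
j=21 s[j]='d': π[21]=1 (border 'd')
j=22 s[j]='b': π[22]=2 (border 'db')
j=23 s[j]='d': π[23]=3 (border 'dbd')
j=24 s[j]='b': k: 3→1; π[24]=2 (border 'db')
j=25 s[j]='a': k: 2→0; π[25]=0 (border '')

[0, 0, 1, 1, 0, 1, 0, 0, 1, 0, 0, 0, 0, 1, 2, 3, 4, 0, 0, 0, 0, 1, 2, 3, 2, 0]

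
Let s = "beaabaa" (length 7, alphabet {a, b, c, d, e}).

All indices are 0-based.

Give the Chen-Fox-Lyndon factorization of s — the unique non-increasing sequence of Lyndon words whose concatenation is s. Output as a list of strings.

emit factor 1: 'be' (i=0, period=2)
emit factor 2: 'aab' (i=2, period=3)
emit factor 3: 'a' (i=5, period=1)
emit factor 4: 'a' (i=6, period=1)

["be", "aab", "a", "a"]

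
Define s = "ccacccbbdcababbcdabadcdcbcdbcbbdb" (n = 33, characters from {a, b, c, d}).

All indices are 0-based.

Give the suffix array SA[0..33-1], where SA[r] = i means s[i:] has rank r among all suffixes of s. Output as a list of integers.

sorted suffixes:
  #0 SA[0]=10  'ababbcdabadcdcbcdbcbbdb'
  #1 SA[1]=17  'abadcdcbcdbcbbdb'
  #2 SA[2]=12  'abbcdabadcdcbcdbcbbdb'
  #3 SA[3]=2  'acccbbdcababbcdabadcdcbcdbcbbdb'
  #4 SA[4]=19  'adcdcbcdbcbbdb'
  #5 SA[5]=32  'b'
  #6 SA[6]=11  'babbcdabadcdcbcdbcbbdb'
  #7 SA[7]=18  'badcdcbcdbcbbdb'
  #8 SA[8]=13  'bbcdabadcdcbcdbcbbdb'
  #9 SA[9]=29  'bbdb'
  #10 SA[10]=6  'bbdcababbcdabadcdcbcdbcbbdb'
  #11 SA[11]=27  'bcbbdb'
  #12 SA[12]=14  'bcdabadcdcbcdbcbbdb'
  #13 SA[13]=24  'bcdbcbbdb'
  #14 SA[14]=30  'bdb'
  #15 SA[15]=7  'bdcababbcdabadcdcbcdbcbbdb'
  #16 SA[16]=9  'cababbcdabadcdcbcdbcbbdb'
  #17 SA[17]=1  'cacccbbdcababbcdabadcdcbcdbcbbdb'
  #18 SA[18]=28  'cbbdb'
  #19 SA[19]=5  'cbbdcababbcdabadcdcbcdbcbbdb'
  #20 SA[20]=23  'cbcdbcbbdb'
  #21 SA[21]=0  'ccacccbbdcababbcdabadcdcbcdbcbbdb'
  #22 SA[22]=4  'ccbbdcababbcdabadcdcbcdbcbbdb'
  #23 SA[23]=3  'cccbbdcababbcdabadcdcbcdbcbbdb'
  #24 SA[24]=15  'cdabadcdcbcdbcbbdb'
  #25 SA[25]=25  'cdbcbbdb'
  #26 SA[26]=21  'cdcbcdbcbbdb'
  #27 SA[27]=16  'dabadcdcbcdbcbbdb'
  #28 SA[28]=31  'db'
  #29 SA[29]=26  'dbcbbdb'
  #30 SA[30]=8  'dcababbcdabadcdcbcdbcbbdb'
  #31 SA[31]=22  'dcbcdbcbbdb'
  #32 SA[32]=20  'dcdcbcdbcbbdb'

[10, 17, 12, 2, 19, 32, 11, 18, 13, 29, 6, 27, 14, 24, 30, 7, 9, 1, 28, 5, 23, 0, 4, 3, 15, 25, 21, 16, 31, 26, 8, 22, 20]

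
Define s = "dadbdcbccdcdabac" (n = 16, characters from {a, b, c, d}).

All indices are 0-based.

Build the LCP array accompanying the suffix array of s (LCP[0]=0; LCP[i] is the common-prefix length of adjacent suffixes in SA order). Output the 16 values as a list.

[0, 1, 1, 0, 1, 1, 0, 1, 1, 1, 2, 0, 2, 1, 1, 2]

rank→(start, suffix):
  0 → (12, 'abac')
  1 → (14, 'ac')
  2 → (1, 'adbdcbccdcdabac')
  3 → (13, 'bac')
  4 → (6, 'bccdcdabac')
  5 → (3, 'bdcbccdcdabac')
  6 → (15, 'c')
  7 → (5, 'cbccdcdabac')
  8 → (7, 'ccdcdabac')
  9 → (10, 'cdabac')
  10 → (8, 'cdcdabac')
  11 → (11, 'dabac')
  12 → (0, 'dadbdcbccdcdabac')
  13 → (2, 'dbdcbccdcdabac')
  14 → (4, 'dcbccdcdabac')
  15 → (9, 'dcdabac')

SA = [12, 14, 1, 13, 6, 3, 15, 5, 7, 10, 8, 11, 0, 2, 4, 9]
i: (SA[i-1],SA[i]) lcp shared
  1: (12,14) 1 'a'
  2: (14,1) 1 'a'
  3: (1,13) 0 ''
  4: (13,6) 1 'b'
  5: (6,3) 1 'b'
  6: (3,15) 0 ''
  7: (15,5) 1 'c'
  8: (5,7) 1 'c'
  9: (7,10) 1 'c'
  10: (10,8) 2 'cd'
  11: (8,11) 0 ''
  12: (11,0) 2 'da'
  13: (0,2) 1 'd'
  14: (2,4) 1 'd'
  15: (4,9) 2 'dc'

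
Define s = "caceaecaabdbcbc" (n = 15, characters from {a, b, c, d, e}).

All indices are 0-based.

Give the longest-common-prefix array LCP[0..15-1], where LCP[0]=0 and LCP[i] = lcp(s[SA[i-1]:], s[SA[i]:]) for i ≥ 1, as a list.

rank | idx | suffix
   0 |   7 | aabdbcbc
   1 |   8 | abdbcbc
   2 |   1 | aceaecaabdbcbc
   3 |   4 | aecaabdbcbc
   4 |  13 | bc
   5 |  11 | bcbc
   6 |   9 | bdbcbc
   7 |  14 | c
   8 |   6 | caabdbcbc
   9 |   0 | caceaecaabdbcbc
  10 |  12 | cbc
  11 |   2 | ceaecaabdbcbc
  12 |  10 | dbcbc
  13 |   3 | eaecaabdbcbc
  14 |   5 | ecaabdbcbc

SA = [7, 8, 1, 4, 13, 11, 9, 14, 6, 0, 12, 2, 10, 3, 5]
rank  pair      lcp
   1  s[7:],s[8:]  1  'a'
   2  s[8:],s[1:]  1  'a'
   3  s[1:],s[4:]  1  'a'
   4  s[4:],s[13:]  0  ''
   5  s[13:],s[11:]  2  'bc'
   6  s[11:],s[9:]  1  'b'
   7  s[9:],s[14:]  0  ''
   8  s[14:],s[6:]  1  'c'
   9  s[6:],s[0:]  2  'ca'
  10  s[0:],s[12:]  1  'c'
  11  s[12:],s[2:]  1  'c'
  12  s[2:],s[10:]  0  ''
  13  s[10:],s[3:]  0  ''
  14  s[3:],s[5:]  1  'e'

[0, 1, 1, 1, 0, 2, 1, 0, 1, 2, 1, 1, 0, 0, 1]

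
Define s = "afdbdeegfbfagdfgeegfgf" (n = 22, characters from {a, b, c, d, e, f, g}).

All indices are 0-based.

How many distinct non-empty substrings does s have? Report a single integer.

rank→(start, suffix):
  0 → (0, 'afdbdeegfbfagdfgeegfgf')
  1 → (11, 'agdfgeegfgf')
  2 → (3, 'bdeegfbfagdfgeegfgf')
  3 → (9, 'bfagdfgeegfgf')
  4 → (2, 'dbdeegfbfagdfgeegfgf')
  5 → (4, 'deegfbfagdfgeegfgf')
  6 → (13, 'dfgeegfgf')
  7 → (5, 'eegfbfagdfgeegfgf')
  8 → (16, 'eegfgf')
  9 → (6, 'egfbfagdfgeegfgf')
  10 → (17, 'egfgf')
  11 → (21, 'f')
  12 → (10, 'fagdfgeegfgf')
  13 → (8, 'fbfagdfgeegfgf')
  14 → (1, 'fdbdeegfbfagdfgeegfgf')
  15 → (14, 'fgeegfgf')
  16 → (19, 'fgf')
  17 → (12, 'gdfgeegfgf')
  18 → (15, 'geegfgf')
  19 → (20, 'gf')
  20 → (7, 'gfbfagdfgeegfgf')
  21 → (18, 'gfgf')

SA = [0, 11, 3, 9, 2, 4, 13, 5, 16, 6, 17, 21, 10, 8, 1, 14, 19, 12, 15, 20, 7, 18]
[i] adj suffixes → lcp
  [1] 0/11 → 1 ('a')
  [2] 11/3 → 0 ('')
  [3] 3/9 → 1 ('b')
  [4] 9/2 → 0 ('')
  [5] 2/4 → 1 ('d')
  [6] 4/13 → 1 ('d')
  [7] 13/5 → 0 ('')
  [8] 5/16 → 4 ('eegf')
  [9] 16/6 → 1 ('e')
  [10] 6/17 → 3 ('egf')
  [11] 17/21 → 0 ('')
  [12] 21/10 → 1 ('f')
  [13] 10/8 → 1 ('f')
  [14] 8/1 → 1 ('f')
  [15] 1/14 → 1 ('f')
  [16] 14/19 → 2 ('fg')
  [17] 19/12 → 0 ('')
  [18] 12/15 → 1 ('g')
  [19] 15/20 → 1 ('g')
  [20] 20/7 → 2 ('gf')
  [21] 7/18 → 2 ('gf')

n(n+1)/2 = 22·23/2 = 253
Σ LCP = 0 + 1 + 0 + 1 + 0 + 1 + 1 + 0 + 4 + 1 + 3 + 0 + 1 + 1 + 1 + 1 + 2 + 0 + 1 + 1 + 2 + 2 = 24
distinct = 253 − 24 = 229

229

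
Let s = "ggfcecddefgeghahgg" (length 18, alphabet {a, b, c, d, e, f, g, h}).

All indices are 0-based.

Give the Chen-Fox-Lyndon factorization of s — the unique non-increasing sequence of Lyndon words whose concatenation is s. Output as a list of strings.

emit factor 1: 'g' (i=0, period=1)
emit factor 2: 'g' (i=1, period=1)
emit factor 3: 'f' (i=2, period=1)
emit factor 4: 'ce' (i=3, period=2)
emit factor 5: 'cddefgegh' (i=5, period=9)
emit factor 6: 'ahgg' (i=14, period=4)

["g", "g", "f", "ce", "cddefgegh", "ahgg"]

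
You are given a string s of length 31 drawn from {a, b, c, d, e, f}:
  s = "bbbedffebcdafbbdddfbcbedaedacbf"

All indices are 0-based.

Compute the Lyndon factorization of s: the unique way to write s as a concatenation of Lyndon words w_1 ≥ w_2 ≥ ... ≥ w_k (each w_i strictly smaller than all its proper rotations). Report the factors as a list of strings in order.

emit factor 1: 'bbbedffebcd' (i=0, period=11)
emit factor 2: 'afbbdddfbcbed' (i=11, period=13)
emit factor 3: 'aed' (i=24, period=3)
emit factor 4: 'acbf' (i=27, period=4)

["bbbedffebcd", "afbbdddfbcbed", "aed", "acbf"]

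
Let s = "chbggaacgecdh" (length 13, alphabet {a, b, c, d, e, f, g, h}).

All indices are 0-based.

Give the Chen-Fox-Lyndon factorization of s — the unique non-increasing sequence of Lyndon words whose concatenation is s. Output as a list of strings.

emit factor 1: 'ch' (i=0, period=2)
emit factor 2: 'bgg' (i=2, period=3)
emit factor 3: 'aacgecdh' (i=5, period=8)

["ch", "bgg", "aacgecdh"]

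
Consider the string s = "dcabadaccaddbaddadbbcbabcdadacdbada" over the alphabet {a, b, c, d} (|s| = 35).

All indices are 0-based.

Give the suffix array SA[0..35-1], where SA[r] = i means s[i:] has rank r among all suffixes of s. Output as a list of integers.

rank→(start, suffix):
  0 → (34, 'a')
  1 → (2, 'abadaccaddbaddadbbcbabcdadacdbada')
  2 → (22, 'abcdadacdbada')
  3 → (6, 'accaddbaddadbbcbabcdadacdbada')
  4 → (28, 'acdbada')
  5 → (32, 'ada')
  6 → (4, 'adaccaddbaddadbbcbabcdadacdbada')
  7 → (26, 'adacdbada')
  8 → (16, 'adbbcbabcdadacdbada')
  9 → (13, 'addadbbcbabcdadacdbada')
  10 → (9, 'addbaddadbbcbabcdadacdbada')
  11 → (21, 'babcdadacdbada')
  12 → (31, 'bada')
  13 → (3, 'badaccaddbaddadbbcbabcdadacdbada')
  14 → (12, 'baddadbbcbabcdadacdbada')
  15 → (18, 'bbcbabcdadacdbada')
  16 → (19, 'bcbabcdadacdbada')
  17 → (23, 'bcdadacdbada')
  18 → (1, 'cabadaccaddbaddadbbcbabcdadacdbada')
  19 → (8, 'caddbaddadbbcbabcdadacdbada')
  20 → (20, 'cbabcdadacdbada')
  21 → (7, 'ccaddbaddadbbcbabcdadacdbada')
  22 → (24, 'cdadacdbada')
  23 → (29, 'cdbada')
  24 → (33, 'da')
  25 → (5, 'daccaddbaddadbbcbabcdadacdbada')
  26 → (27, 'dacdbada')
  27 → (25, 'dadacdbada')
  28 → (15, 'dadbbcbabcdadacdbada')
  29 → (30, 'dbada')
  30 → (11, 'dbaddadbbcbabcdadacdbada')
  31 → (17, 'dbbcbabcdadacdbada')
  32 → (0, 'dcabadaccaddbaddadbbcbabcdadacdbada')
  33 → (14, 'ddadbbcbabcdadacdbada')
  34 → (10, 'ddbaddadbbcbabcdadacdbada')

[34, 2, 22, 6, 28, 32, 4, 26, 16, 13, 9, 21, 31, 3, 12, 18, 19, 23, 1, 8, 20, 7, 24, 29, 33, 5, 27, 25, 15, 30, 11, 17, 0, 14, 10]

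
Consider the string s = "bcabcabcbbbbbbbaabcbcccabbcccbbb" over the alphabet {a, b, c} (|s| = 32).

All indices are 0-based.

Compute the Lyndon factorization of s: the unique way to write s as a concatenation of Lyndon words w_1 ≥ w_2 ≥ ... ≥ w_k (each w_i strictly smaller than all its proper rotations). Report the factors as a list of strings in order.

["bc", "abcabcbbbbbbb", "aabcbcccabbcccbbb"]

emit factor 1: 'bc' (i=0, period=2)
emit factor 2: 'abcabcbbbbbbb' (i=2, period=13)
emit factor 3: 'aabcbcccabbcccbbb' (i=15, period=17)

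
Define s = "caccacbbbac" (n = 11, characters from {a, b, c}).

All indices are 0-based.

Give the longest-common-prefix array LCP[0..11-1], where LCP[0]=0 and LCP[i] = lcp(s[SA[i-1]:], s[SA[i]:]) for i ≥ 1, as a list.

rank | idx | suffix
   0 |   9 | ac
   1 |   4 | acbbbac
   2 |   1 | accacbbbac
   3 |   8 | bac
   4 |   7 | bbac
   5 |   6 | bbbac
   6 |  10 | c
   7 |   3 | cacbbbac
   8 |   0 | caccacbbbac
   9 |   5 | cbbbac
  10 |   2 | ccacbbbac

SA = [9, 4, 1, 8, 7, 6, 10, 3, 0, 5, 2]
rank  pair      lcp
   1  s[9:],s[4:]  2  'ac'
   2  s[4:],s[1:]  2  'ac'
   3  s[1:],s[8:]  0  ''
   4  s[8:],s[7:]  1  'b'
   5  s[7:],s[6:]  2  'bb'
   6  s[6:],s[10:]  0  ''
   7  s[10:],s[3:]  1  'c'
   8  s[3:],s[0:]  3  'cac'
   9  s[0:],s[5:]  1  'c'
  10  s[5:],s[2:]  1  'c'

[0, 2, 2, 0, 1, 2, 0, 1, 3, 1, 1]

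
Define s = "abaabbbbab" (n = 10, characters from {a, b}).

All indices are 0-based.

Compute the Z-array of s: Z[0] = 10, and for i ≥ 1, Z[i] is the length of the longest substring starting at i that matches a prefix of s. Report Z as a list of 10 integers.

[10, 0, 1, 2, 0, 0, 0, 0, 2, 0]

Z[0]=10
i=1: fresh scan; Z[1]=0
i=2: fresh scan; Z[2]=1 extend→box=[2,3)
i=3: fresh scan; Z[3]=2 extend→box=[3,5)
i=4: min(r-i=1, Z[1]=0)=0; Z[4]=0
i=5: fresh scan; Z[5]=0
i=6: fresh scan; Z[6]=0
i=7: fresh scan; Z[7]=0
i=8: fresh scan; Z[8]=2 extend→box=[8,10)
i=9: min(r-i=1, Z[1]=0)=0; Z[9]=0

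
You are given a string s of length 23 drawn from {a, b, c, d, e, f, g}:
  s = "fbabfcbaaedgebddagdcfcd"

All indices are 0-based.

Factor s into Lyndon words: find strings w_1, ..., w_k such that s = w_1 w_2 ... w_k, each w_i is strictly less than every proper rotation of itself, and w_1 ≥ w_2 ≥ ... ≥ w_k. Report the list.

["f", "b", "abfcb", "aaedgebddagdcfcd"]

emit factor 1: 'f' (i=0, period=1)
emit factor 2: 'b' (i=1, period=1)
emit factor 3: 'abfcb' (i=2, period=5)
emit factor 4: 'aaedgebddagdcfcd' (i=7, period=16)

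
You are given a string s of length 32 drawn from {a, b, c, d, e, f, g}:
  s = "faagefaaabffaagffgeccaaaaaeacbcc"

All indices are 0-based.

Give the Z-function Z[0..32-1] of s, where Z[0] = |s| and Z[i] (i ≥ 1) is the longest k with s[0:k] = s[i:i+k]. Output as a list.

Z[0]=32
i=1: i≥r, start 0; Z[1]=0
i=2: i≥r, start 0; Z[2]=0
i=3: i≥r, start 0; Z[3]=0
i=4: i≥r, start 0; Z[4]=0
i=5: i≥r, start 0; Z[5]=3 grow→box=[5,8)
i=6: min(r-i=2, Z[1]=0)=0; Z[6]=0
i=7: min(r-i=1, Z[2]=0)=0; Z[7]=0
i=8: i≥r, start 0; Z[8]=0
i=9: i≥r, start 0; Z[9]=0
i=10: i≥r, start 0; Z[10]=1 grow→box=[10,11)
i=11: i≥r, start 0; Z[11]=4 grow→box=[11,15)
i=12: min(r-i=3, Z[1]=0)=0; Z[12]=0
i=13: min(r-i=2, Z[2]=0)=0; Z[13]=0
i=14: min(r-i=1, Z[3]=0)=0; Z[14]=0
i=15: i≥r, start 0; Z[15]=1 grow→box=[15,16)
i=16: i≥r, start 0; Z[16]=1 grow→box=[16,17)
i=17: i≥r, start 0; Z[17]=0
i=18: i≥r, start 0; Z[18]=0
i=19: i≥r, start 0; Z[19]=0
i=20: i≥r, start 0; Z[20]=0
i=21: i≥r, start 0; Z[21]=0
i=22: i≥r, start 0; Z[22]=0
i=23: i≥r, start 0; Z[23]=0
i=24: i≥r, start 0; Z[24]=0
i=25: i≥r, start 0; Z[25]=0
i=26: i≥r, start 0; Z[26]=0
i=27: i≥r, start 0; Z[27]=0
i=28: i≥r, start 0; Z[28]=0
i=29: i≥r, start 0; Z[29]=0
i=30: i≥r, start 0; Z[30]=0
i=31: i≥r, start 0; Z[31]=0

[32, 0, 0, 0, 0, 3, 0, 0, 0, 0, 1, 4, 0, 0, 0, 1, 1, 0, 0, 0, 0, 0, 0, 0, 0, 0, 0, 0, 0, 0, 0, 0]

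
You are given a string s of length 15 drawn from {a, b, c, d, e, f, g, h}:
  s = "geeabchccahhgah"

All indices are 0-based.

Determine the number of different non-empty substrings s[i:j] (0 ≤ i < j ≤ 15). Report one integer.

110

rank→(start, suffix):
  0 → (3, 'abchccahhgah')
  1 → (13, 'ah')
  2 → (9, 'ahhgah')
  3 → (4, 'bchccahhgah')
  4 → (8, 'cahhgah')
  5 → (7, 'ccahhgah')
  6 → (5, 'chccahhgah')
  7 → (2, 'eabchccahhgah')
  8 → (1, 'eeabchccahhgah')
  9 → (12, 'gah')
  10 → (0, 'geeabchccahhgah')
  11 → (14, 'h')
  12 → (6, 'hccahhgah')
  13 → (11, 'hgah')
  14 → (10, 'hhgah')

SA = [3, 13, 9, 4, 8, 7, 5, 2, 1, 12, 0, 14, 6, 11, 10]
[i] adj suffixes → lcp
  [1] 3/13 → 1 ('a')
  [2] 13/9 → 2 ('ah')
  [3] 9/4 → 0 ('')
  [4] 4/8 → 0 ('')
  [5] 8/7 → 1 ('c')
  [6] 7/5 → 1 ('c')
  [7] 5/2 → 0 ('')
  [8] 2/1 → 1 ('e')
  [9] 1/12 → 0 ('')
  [10] 12/0 → 1 ('g')
  [11] 0/14 → 0 ('')
  [12] 14/6 → 1 ('h')
  [13] 6/11 → 1 ('h')
  [14] 11/10 → 1 ('h')

n(n+1)/2 = 15·16/2 = 120
Σ LCP = 0 + 1 + 2 + 0 + 0 + 1 + 1 + 0 + 1 + 0 + 1 + 0 + 1 + 1 + 1 = 10
distinct = 120 − 10 = 110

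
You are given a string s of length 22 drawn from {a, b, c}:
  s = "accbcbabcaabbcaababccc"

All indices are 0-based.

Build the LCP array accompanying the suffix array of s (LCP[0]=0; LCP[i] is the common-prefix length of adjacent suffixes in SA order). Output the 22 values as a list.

[0, 3, 1, 2, 2, 3, 1, 0, 4, 1, 1, 5, 2, 2, 0, 1, 4, 1, 2, 1, 2, 2]

sorted suffixes:
  #0 SA[0]=14  'aababccc'
  #1 SA[1]=9  'aabbcaababccc'
  #2 SA[2]=15  'ababccc'
  #3 SA[3]=10  'abbcaababccc'
  #4 SA[4]=6  'abcaabbcaababccc'
  #5 SA[5]=17  'abccc'
  #6 SA[6]=0  'accbcbabcaabbcaababccc'
  #7 SA[7]=5  'babcaabbcaababccc'
  #8 SA[8]=16  'babccc'
  #9 SA[9]=11  'bbcaababccc'
  #10 SA[10]=12  'bcaababccc'
  #11 SA[11]=7  'bcaabbcaababccc'
  #12 SA[12]=3  'bcbabcaabbcaababccc'
  #13 SA[13]=18  'bccc'
  #14 SA[14]=21  'c'
  #15 SA[15]=13  'caababccc'
  #16 SA[16]=8  'caabbcaababccc'
  #17 SA[17]=4  'cbabcaabbcaababccc'
  #18 SA[18]=2  'cbcbabcaabbcaababccc'
  #19 SA[19]=20  'cc'
  #20 SA[20]=1  'ccbcbabcaabbcaababccc'
  #21 SA[21]=19  'ccc'

SA = [14, 9, 15, 10, 6, 17, 0, 5, 16, 11, 12, 7, 3, 18, 21, 13, 8, 4, 2, 20, 1, 19]
i: (SA[i-1],SA[i]) lcp shared
  1: (14,9) 3 'aab'
  2: (9,15) 1 'a'
  3: (15,10) 2 'ab'
  4: (10,6) 2 'ab'
  5: (6,17) 3 'abc'
  6: (17,0) 1 'a'
  7: (0,5) 0 ''
  8: (5,16) 4 'babc'
  9: (16,11) 1 'b'
  10: (11,12) 1 'b'
  11: (12,7) 5 'bcaab'
  12: (7,3) 2 'bc'
  13: (3,18) 2 'bc'
  14: (18,21) 0 ''
  15: (21,13) 1 'c'
  16: (13,8) 4 'caab'
  17: (8,4) 1 'c'
  18: (4,2) 2 'cb'
  19: (2,20) 1 'c'
  20: (20,1) 2 'cc'
  21: (1,19) 2 'cc'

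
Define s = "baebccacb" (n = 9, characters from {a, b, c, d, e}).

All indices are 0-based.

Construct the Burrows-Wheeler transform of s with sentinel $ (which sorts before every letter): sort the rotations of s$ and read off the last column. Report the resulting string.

rank  rotation    last
    0  $baebccacb  b
    1  acb$baebcc  c
    2  aebccacb$b  b
    3  b$baebccac  c
    4  baebccacb$  $
    5  bccacb$bae  e
    6  cacb$baebc  c
    7  cb$baebcca  a
    8  ccacb$baeb  b
    9  ebccacb$ba  a

bcbc$ecaba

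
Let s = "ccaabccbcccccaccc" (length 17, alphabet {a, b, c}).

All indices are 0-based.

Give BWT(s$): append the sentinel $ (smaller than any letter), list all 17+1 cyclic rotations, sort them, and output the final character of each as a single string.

ccacacccccc$cbaccb

rank  rotation            last
    0  $ccaabccbcccccaccc  c
    1  aabccbcccccaccc$cc  c
    2  abccbcccccaccc$cca  a
    3  accc$ccaabccbccccc  c
    4  bccbcccccaccc$ccaa  a
    5  bcccccaccc$ccaabcc  c
    6  c$ccaabccbcccccacc  c
    7  caabccbcccccaccc$c  c
    8  caccc$ccaabccbcccc  c
    9  cbcccccaccc$ccaabc  c
   10  cc$ccaabccbcccccac  c
   11  ccaabccbcccccaccc$  $
   12  ccaccc$ccaabccbccc  c
   13  ccbcccccaccc$ccaab  b
   14  ccc$ccaabccbccccca  a
   15  cccaccc$ccaabccbcc  c
   16  ccccaccc$ccaabccbc  c
   17  cccccaccc$ccaabccb  b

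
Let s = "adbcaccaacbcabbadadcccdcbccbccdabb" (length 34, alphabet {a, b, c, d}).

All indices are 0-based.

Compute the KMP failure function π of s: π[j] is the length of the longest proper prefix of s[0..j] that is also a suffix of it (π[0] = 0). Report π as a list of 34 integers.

π[0] = 0
j=1 s[j]='d': π[1]=0 (border '')
j=2 s[j]='b': π[2]=0 (border '')
j=3 s[j]='c': π[3]=0 (border '')
j=4 s[j]='a': π[4]=1 (border 'a')
j=5 s[j]='c': k: 1→0; π[5]=0 (border '')
j=6 s[j]='c': π[6]=0 (border '')
j=7 s[j]='a': π[7]=1 (border 'a')
j=8 s[j]='a': k: 1→0; π[8]=1 (border 'a')
j=9 s[j]='c': k: 1→0; π[9]=0 (border '')
j=10 s[j]='b': π[10]=0 (border '')
j=11 s[j]='c': π[11]=0 (border '')
j=12 s[j]='a': π[12]=1 (border 'a')
j=13 s[j]='b': k: 1→0; π[13]=0 (border '')
j=14 s[j]='b': π[14]=0 (border '')
j=15 s[j]='a': π[15]=1 (border 'a')
j=16 s[j]='d': π[16]=2 (border 'ad')
j=17 s[j]='a': k: 2→0; π[17]=1 (border 'a')
j=18 s[j]='d': π[18]=2 (border 'ad')
j=19 s[j]='c': k: 2→0; π[19]=0 (border '')
j=20 s[j]='c': π[20]=0 (border '')
j=21 s[j]='c': π[21]=0 (border '')
j=22 s[j]='d': π[22]=0 (border '')
j=23 s[j]='c': π[23]=0 (border '')
j=24 s[j]='b': π[24]=0 (border '')
j=25 s[j]='c': π[25]=0 (border '')
j=26 s[j]='c': π[26]=0 (border '')
j=27 s[j]='b': π[27]=0 (border '')
j=28 s[j]='c': π[28]=0 (border '')
j=29 s[j]='c': π[29]=0 (border '')
j=30 s[j]='d': π[30]=0 (border '')
j=31 s[j]='a': π[31]=1 (border 'a')
j=32 s[j]='b': k: 1→0; π[32]=0 (border '')
j=33 s[j]='b': π[33]=0 (border '')

[0, 0, 0, 0, 1, 0, 0, 1, 1, 0, 0, 0, 1, 0, 0, 1, 2, 1, 2, 0, 0, 0, 0, 0, 0, 0, 0, 0, 0, 0, 0, 1, 0, 0]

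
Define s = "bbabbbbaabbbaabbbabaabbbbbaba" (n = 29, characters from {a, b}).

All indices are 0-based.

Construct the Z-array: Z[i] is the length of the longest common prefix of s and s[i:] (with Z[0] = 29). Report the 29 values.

Z[0]=29
i=1: outside box; Z[1]=1 extend→box=[1,2)
i=2: outside box; Z[2]=0
i=3: outside box; Z[3]=2 extend→box=[3,5)
i=4: min(r-i=1, Z[1]=1)=1; Z[4]=2 extend→box=[4,6)
i=5: min(r-i=1, Z[1]=1)=1; Z[5]=3 extend→box=[5,8)
i=6: min(r-i=2, Z[1]=1)=1; Z[6]=1
i=7: min(r-i=1, Z[2]=0)=0; Z[7]=0
i=8: outside box; Z[8]=0
i=9: outside box; Z[9]=2 extend→box=[9,11)
i=10: min(r-i=1, Z[1]=1)=1; Z[10]=3 extend→box=[10,13)
i=11: min(r-i=2, Z[1]=1)=1; Z[11]=1
i=12: min(r-i=1, Z[2]=0)=0; Z[12]=0
i=13: outside box; Z[13]=0
i=14: outside box; Z[14]=2 extend→box=[14,16)
i=15: min(r-i=1, Z[1]=1)=1; Z[15]=4 extend→box=[15,19)
i=16: min(r-i=3, Z[1]=1)=1; Z[16]=1
i=17: min(r-i=2, Z[2]=0)=0; Z[17]=0
i=18: min(r-i=1, Z[3]=2)=1; Z[18]=1
i=19: outside box; Z[19]=0
i=20: outside box; Z[20]=0
i=21: outside box; Z[21]=2 extend→box=[21,23)
i=22: min(r-i=1, Z[1]=1)=1; Z[22]=2 extend→box=[22,24)
i=23: min(r-i=1, Z[1]=1)=1; Z[23]=2 extend→box=[23,25)
i=24: min(r-i=1, Z[1]=1)=1; Z[24]=4 extend→box=[24,28)
i=25: min(r-i=3, Z[1]=1)=1; Z[25]=1
i=26: min(r-i=2, Z[2]=0)=0; Z[26]=0
i=27: min(r-i=1, Z[3]=2)=1; Z[27]=1
i=28: outside box; Z[28]=0

[29, 1, 0, 2, 2, 3, 1, 0, 0, 2, 3, 1, 0, 0, 2, 4, 1, 0, 1, 0, 0, 2, 2, 2, 4, 1, 0, 1, 0]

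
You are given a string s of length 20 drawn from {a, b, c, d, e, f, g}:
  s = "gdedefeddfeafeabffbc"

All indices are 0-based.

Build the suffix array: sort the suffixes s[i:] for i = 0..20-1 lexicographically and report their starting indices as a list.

rank | idx | suffix
   0 |  14 | abffbc
   1 |  11 | afeabffbc
   2 |  18 | bc
   3 |  15 | bffbc
   4 |  19 | c
   5 |   7 | ddfeafeabffbc
   6 |   1 | dedefeddfeafeabffbc
   7 |   3 | defeddfeafeabffbc
   8 |   8 | dfeafeabffbc
   9 |  13 | eabffbc
  10 |  10 | eafeabffbc
  11 |   6 | eddfeafeabffbc
  12 |   2 | edefeddfeafeabffbc
  13 |   4 | efeddfeafeabffbc
  14 |  17 | fbc
  15 |  12 | feabffbc
  16 |   9 | feafeabffbc
  17 |   5 | feddfeafeabffbc
  18 |  16 | ffbc
  19 |   0 | gdedefeddfeafeabffbc

[14, 11, 18, 15, 19, 7, 1, 3, 8, 13, 10, 6, 2, 4, 17, 12, 9, 5, 16, 0]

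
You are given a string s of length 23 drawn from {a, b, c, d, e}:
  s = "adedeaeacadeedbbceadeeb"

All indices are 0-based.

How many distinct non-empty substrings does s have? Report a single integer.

rank | idx | suffix
   0 |   7 | acadeedbbceadeeb
   1 |   0 | adedeaeacadeedbbceadeeb
   2 |  18 | adeeb
   3 |   9 | adeedbbceadeeb
   4 |   5 | aeacadeedbbceadeeb
   5 |  22 | b
   6 |  14 | bbceadeeb
   7 |  15 | bceadeeb
   8 |   8 | cadeedbbceadeeb
   9 |  16 | ceadeeb
  10 |  13 | dbbceadeeb
  11 |   3 | deaeacadeedbbceadeeb
  12 |   1 | dedeaeacadeedbbceadeeb
  13 |  19 | deeb
  14 |  10 | deedbbceadeeb
  15 |   6 | eacadeedbbceadeeb
  16 |  17 | eadeeb
  17 |   4 | eaeacadeedbbceadeeb
  18 |  21 | eb
  19 |  12 | edbbceadeeb
  20 |   2 | edeaeacadeedbbceadeeb
  21 |  20 | eeb
  22 |  11 | eedbbceadeeb

SA = [7, 0, 18, 9, 5, 22, 14, 15, 8, 16, 13, 3, 1, 19, 10, 6, 17, 4, 21, 12, 2, 20, 11]
i: (SA[i-1],SA[i]) lcp shared
  1: (7,0) 1 'a'
  2: (0,18) 3 'ade'
  3: (18,9) 4 'adee'
  4: (9,5) 1 'a'
  5: (5,22) 0 ''
  6: (22,14) 1 'b'
  7: (14,15) 1 'b'
  8: (15,8) 0 ''
  9: (8,16) 1 'c'
  10: (16,13) 0 ''
  11: (13,3) 1 'd'
  12: (3,1) 2 'de'
  13: (1,19) 2 'de'
  14: (19,10) 3 'dee'
  15: (10,6) 0 ''
  16: (6,17) 2 'ea'
  17: (17,4) 2 'ea'
  18: (4,21) 1 'e'
  19: (21,12) 1 'e'
  20: (12,2) 2 'ed'
  21: (2,20) 1 'e'
  22: (20,11) 2 'ee'

n(n+1)/2 = 23·24/2 = 276
Σ LCP = 0 + 1 + 3 + 4 + 1 + 0 + 1 + 1 + 0 + 1 + 0 + 1 + 2 + 2 + 3 + 0 + 2 + 2 + 1 + 1 + 2 + 1 + 2 = 31
distinct = 276 − 31 = 245

245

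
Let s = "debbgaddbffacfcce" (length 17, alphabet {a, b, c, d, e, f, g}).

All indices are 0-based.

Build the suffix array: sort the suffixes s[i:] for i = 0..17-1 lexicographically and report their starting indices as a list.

sorted suffixes:
  #0 SA[0]=11  'acfcce'
  #1 SA[1]=5  'addbffacfcce'
  #2 SA[2]=2  'bbgaddbffacfcce'
  #3 SA[3]=8  'bffacfcce'
  #4 SA[4]=3  'bgaddbffacfcce'
  #5 SA[5]=14  'cce'
  #6 SA[6]=15  'ce'
  #7 SA[7]=12  'cfcce'
  #8 SA[8]=7  'dbffacfcce'
  #9 SA[9]=6  'ddbffacfcce'
  #10 SA[10]=0  'debbgaddbffacfcce'
  #11 SA[11]=16  'e'
  #12 SA[12]=1  'ebbgaddbffacfcce'
  #13 SA[13]=10  'facfcce'
  #14 SA[14]=13  'fcce'
  #15 SA[15]=9  'ffacfcce'
  #16 SA[16]=4  'gaddbffacfcce'

[11, 5, 2, 8, 3, 14, 15, 12, 7, 6, 0, 16, 1, 10, 13, 9, 4]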